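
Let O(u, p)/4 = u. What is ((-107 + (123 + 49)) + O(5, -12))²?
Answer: 7225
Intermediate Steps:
O(u, p) = 4*u
((-107 + (123 + 49)) + O(5, -12))² = ((-107 + (123 + 49)) + 4*5)² = ((-107 + 172) + 20)² = (65 + 20)² = 85² = 7225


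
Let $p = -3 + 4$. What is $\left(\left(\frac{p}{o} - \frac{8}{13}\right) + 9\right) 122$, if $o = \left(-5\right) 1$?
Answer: $\frac{64904}{65} \approx 998.52$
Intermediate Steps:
$o = -5$
$p = 1$
$\left(\left(\frac{p}{o} - \frac{8}{13}\right) + 9\right) 122 = \left(\left(1 \frac{1}{-5} - \frac{8}{13}\right) + 9\right) 122 = \left(\left(1 \left(- \frac{1}{5}\right) - \frac{8}{13}\right) + 9\right) 122 = \left(\left(- \frac{1}{5} - \frac{8}{13}\right) + 9\right) 122 = \left(- \frac{53}{65} + 9\right) 122 = \frac{532}{65} \cdot 122 = \frac{64904}{65}$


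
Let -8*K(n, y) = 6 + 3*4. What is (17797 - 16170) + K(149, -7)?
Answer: 6499/4 ≈ 1624.8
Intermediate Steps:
K(n, y) = -9/4 (K(n, y) = -(6 + 3*4)/8 = -(6 + 12)/8 = -⅛*18 = -9/4)
(17797 - 16170) + K(149, -7) = (17797 - 16170) - 9/4 = 1627 - 9/4 = 6499/4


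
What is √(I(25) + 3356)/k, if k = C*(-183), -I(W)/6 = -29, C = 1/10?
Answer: -10*√3530/183 ≈ -3.2467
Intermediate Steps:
C = ⅒ ≈ 0.10000
I(W) = 174 (I(W) = -6*(-29) = 174)
k = -183/10 (k = (⅒)*(-183) = -183/10 ≈ -18.300)
√(I(25) + 3356)/k = √(174 + 3356)/(-183/10) = √3530*(-10/183) = -10*√3530/183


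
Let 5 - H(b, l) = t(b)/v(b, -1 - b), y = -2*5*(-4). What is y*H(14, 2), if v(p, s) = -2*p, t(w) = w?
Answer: 220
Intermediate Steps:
y = 40 (y = -10*(-4) = 40)
H(b, l) = 11/2 (H(b, l) = 5 - b/((-2*b)) = 5 - b*(-1/(2*b)) = 5 - 1*(-½) = 5 + ½ = 11/2)
y*H(14, 2) = 40*(11/2) = 220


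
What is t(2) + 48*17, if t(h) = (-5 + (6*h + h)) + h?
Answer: 827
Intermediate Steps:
t(h) = -5 + 8*h (t(h) = (-5 + 7*h) + h = -5 + 8*h)
t(2) + 48*17 = (-5 + 8*2) + 48*17 = (-5 + 16) + 816 = 11 + 816 = 827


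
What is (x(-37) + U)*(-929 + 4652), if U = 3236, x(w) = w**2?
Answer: 17144415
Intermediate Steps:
(x(-37) + U)*(-929 + 4652) = ((-37)**2 + 3236)*(-929 + 4652) = (1369 + 3236)*3723 = 4605*3723 = 17144415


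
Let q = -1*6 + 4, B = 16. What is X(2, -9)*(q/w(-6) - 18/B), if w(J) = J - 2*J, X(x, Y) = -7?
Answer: 245/24 ≈ 10.208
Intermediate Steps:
q = -2 (q = -6 + 4 = -2)
w(J) = -J
X(2, -9)*(q/w(-6) - 18/B) = -7*(-2/((-1*(-6))) - 18/16) = -7*(-2/6 - 18*1/16) = -7*(-2*⅙ - 9/8) = -7*(-⅓ - 9/8) = -7*(-35/24) = 245/24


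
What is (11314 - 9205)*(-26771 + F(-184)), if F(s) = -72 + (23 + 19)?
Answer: -56523309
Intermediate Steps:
F(s) = -30 (F(s) = -72 + 42 = -30)
(11314 - 9205)*(-26771 + F(-184)) = (11314 - 9205)*(-26771 - 30) = 2109*(-26801) = -56523309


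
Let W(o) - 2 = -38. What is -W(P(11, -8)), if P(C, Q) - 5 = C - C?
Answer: 36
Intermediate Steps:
P(C, Q) = 5 (P(C, Q) = 5 + (C - C) = 5 + 0 = 5)
W(o) = -36 (W(o) = 2 - 38 = -36)
-W(P(11, -8)) = -1*(-36) = 36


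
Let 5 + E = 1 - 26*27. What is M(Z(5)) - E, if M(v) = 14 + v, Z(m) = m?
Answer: 725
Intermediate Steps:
E = -706 (E = -5 + (1 - 26*27) = -5 + (1 - 702) = -5 - 701 = -706)
M(Z(5)) - E = (14 + 5) - 1*(-706) = 19 + 706 = 725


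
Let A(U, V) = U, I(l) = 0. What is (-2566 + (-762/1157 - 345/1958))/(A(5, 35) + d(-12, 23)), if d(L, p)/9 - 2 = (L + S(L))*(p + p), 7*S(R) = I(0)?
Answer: 65336213/125870030 ≈ 0.51908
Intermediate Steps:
S(R) = 0 (S(R) = (⅐)*0 = 0)
d(L, p) = 18 + 18*L*p (d(L, p) = 18 + 9*((L + 0)*(p + p)) = 18 + 9*(L*(2*p)) = 18 + 9*(2*L*p) = 18 + 18*L*p)
(-2566 + (-762/1157 - 345/1958))/(A(5, 35) + d(-12, 23)) = (-2566 + (-762/1157 - 345/1958))/(5 + (18 + 18*(-12)*23)) = (-2566 + (-762*1/1157 - 345*1/1958))/(5 + (18 - 4968)) = (-2566 + (-762/1157 - 345/1958))/(5 - 4950) = (-2566 - 21249/25454)/(-4945) = -65336213/25454*(-1/4945) = 65336213/125870030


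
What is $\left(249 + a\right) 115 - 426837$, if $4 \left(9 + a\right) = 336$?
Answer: $-389577$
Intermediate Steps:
$a = 75$ ($a = -9 + \frac{1}{4} \cdot 336 = -9 + 84 = 75$)
$\left(249 + a\right) 115 - 426837 = \left(249 + 75\right) 115 - 426837 = 324 \cdot 115 - 426837 = 37260 - 426837 = -389577$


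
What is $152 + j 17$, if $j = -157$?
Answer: $-2517$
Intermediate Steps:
$152 + j 17 = 152 - 2669 = -2517$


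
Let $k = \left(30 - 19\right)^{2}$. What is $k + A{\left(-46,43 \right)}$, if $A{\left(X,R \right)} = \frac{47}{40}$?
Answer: $\frac{4887}{40} \approx 122.18$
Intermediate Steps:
$A{\left(X,R \right)} = \frac{47}{40}$ ($A{\left(X,R \right)} = 47 \cdot \frac{1}{40} = \frac{47}{40}$)
$k = 121$ ($k = 11^{2} = 121$)
$k + A{\left(-46,43 \right)} = 121 + \frac{47}{40} = \frac{4887}{40}$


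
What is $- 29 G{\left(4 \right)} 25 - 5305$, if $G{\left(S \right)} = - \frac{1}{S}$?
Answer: $- \frac{20495}{4} \approx -5123.8$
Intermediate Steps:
$- 29 G{\left(4 \right)} 25 - 5305 = - 29 \left(- \frac{1}{4}\right) 25 - 5305 = - 29 \left(\left(-1\right) \frac{1}{4}\right) 25 - 5305 = \left(-29\right) \left(- \frac{1}{4}\right) 25 - 5305 = \frac{29}{4} \cdot 25 - 5305 = \frac{725}{4} - 5305 = - \frac{20495}{4}$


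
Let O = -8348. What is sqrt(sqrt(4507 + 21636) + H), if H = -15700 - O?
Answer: sqrt(-7352 + sqrt(26143)) ≈ 84.796*I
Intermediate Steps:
H = -7352 (H = -15700 - 1*(-8348) = -15700 + 8348 = -7352)
sqrt(sqrt(4507 + 21636) + H) = sqrt(sqrt(4507 + 21636) - 7352) = sqrt(sqrt(26143) - 7352) = sqrt(-7352 + sqrt(26143))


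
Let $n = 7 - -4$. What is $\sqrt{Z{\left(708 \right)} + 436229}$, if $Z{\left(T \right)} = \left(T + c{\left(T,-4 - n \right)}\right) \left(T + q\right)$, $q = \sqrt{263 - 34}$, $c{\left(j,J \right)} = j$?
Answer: $\sqrt{1438757 + 1416 \sqrt{229}} \approx 1208.4$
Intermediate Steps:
$n = 11$ ($n = 7 + 4 = 11$)
$q = \sqrt{229} \approx 15.133$
$Z{\left(T \right)} = 2 T \left(T + \sqrt{229}\right)$ ($Z{\left(T \right)} = \left(T + T\right) \left(T + \sqrt{229}\right) = 2 T \left(T + \sqrt{229}\right)$)
$\sqrt{Z{\left(708 \right)} + 436229} = \sqrt{2 \cdot 708 \left(708 + \sqrt{229}\right) + 436229} = \sqrt{\left(1002528 + 1416 \sqrt{229}\right) + 436229} = \sqrt{1438757 + 1416 \sqrt{229}}$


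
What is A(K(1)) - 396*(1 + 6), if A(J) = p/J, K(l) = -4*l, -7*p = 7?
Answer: -11087/4 ≈ -2771.8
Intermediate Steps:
p = -1 (p = -⅐*7 = -1)
A(J) = -1/J
A(K(1)) - 396*(1 + 6) = -1/((-4*1)) - 396*(1 + 6) = -1/(-4) - 396*7 = -1*(-¼) - 66*42 = ¼ - 2772 = -11087/4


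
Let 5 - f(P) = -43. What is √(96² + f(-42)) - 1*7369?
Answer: -7369 + 4*√579 ≈ -7272.8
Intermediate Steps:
f(P) = 48 (f(P) = 5 - 1*(-43) = 5 + 43 = 48)
√(96² + f(-42)) - 1*7369 = √(96² + 48) - 1*7369 = √(9216 + 48) - 7369 = √9264 - 7369 = 4*√579 - 7369 = -7369 + 4*√579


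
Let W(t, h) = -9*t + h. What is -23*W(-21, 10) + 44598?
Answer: 40021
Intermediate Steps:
W(t, h) = h - 9*t
-23*W(-21, 10) + 44598 = -23*(10 - 9*(-21)) + 44598 = -23*(10 + 189) + 44598 = -23*199 + 44598 = -4577 + 44598 = 40021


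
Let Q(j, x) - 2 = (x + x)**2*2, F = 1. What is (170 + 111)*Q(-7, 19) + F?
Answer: 812091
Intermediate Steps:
Q(j, x) = 2 + 8*x**2 (Q(j, x) = 2 + (x + x)**2*2 = 2 + (2*x)**2*2 = 2 + (4*x**2)*2 = 2 + 8*x**2)
(170 + 111)*Q(-7, 19) + F = (170 + 111)*(2 + 8*19**2) + 1 = 281*(2 + 8*361) + 1 = 281*(2 + 2888) + 1 = 281*2890 + 1 = 812090 + 1 = 812091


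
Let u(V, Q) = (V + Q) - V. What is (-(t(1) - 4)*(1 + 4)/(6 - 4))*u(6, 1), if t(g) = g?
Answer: 15/2 ≈ 7.5000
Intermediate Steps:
u(V, Q) = Q (u(V, Q) = (Q + V) - V = Q)
(-(t(1) - 4)*(1 + 4)/(6 - 4))*u(6, 1) = -(1 - 4)*(1 + 4)/(6 - 4)*1 = -(-3)*5/2*1 = -1*(-15/2)*1 = (15/2)*1 = 15/2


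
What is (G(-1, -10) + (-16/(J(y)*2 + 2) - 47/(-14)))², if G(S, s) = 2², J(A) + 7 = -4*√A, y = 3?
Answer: 19171/588 + 376*√3/21 ≈ 63.616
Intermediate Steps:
J(A) = -7 - 4*√A
G(S, s) = 4
(G(-1, -10) + (-16/(J(y)*2 + 2) - 47/(-14)))² = (4 + (-16/((-7 - 4*√3)*2 + 2) - 47/(-14)))² = (4 + (-16/((-14 - 8*√3) + 2) - 47*(-1/14)))² = (4 + (-16/(-12 - 8*√3) + 47/14))² = (4 + (47/14 - 16/(-12 - 8*√3)))² = (103/14 - 16/(-12 - 8*√3))²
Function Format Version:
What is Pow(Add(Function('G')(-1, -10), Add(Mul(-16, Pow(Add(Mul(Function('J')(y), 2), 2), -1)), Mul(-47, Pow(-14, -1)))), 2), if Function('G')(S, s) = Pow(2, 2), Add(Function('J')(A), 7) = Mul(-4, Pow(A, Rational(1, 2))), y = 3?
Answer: Add(Rational(19171, 588), Mul(Rational(376, 21), Pow(3, Rational(1, 2)))) ≈ 63.616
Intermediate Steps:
Function('J')(A) = Add(-7, Mul(-4, Pow(A, Rational(1, 2))))
Function('G')(S, s) = 4
Pow(Add(Function('G')(-1, -10), Add(Mul(-16, Pow(Add(Mul(Function('J')(y), 2), 2), -1)), Mul(-47, Pow(-14, -1)))), 2) = Pow(Add(4, Add(Mul(-16, Pow(Add(Mul(Add(-7, Mul(-4, Pow(3, Rational(1, 2)))), 2), 2), -1)), Mul(-47, Pow(-14, -1)))), 2) = Pow(Add(4, Add(Mul(-16, Pow(Add(Add(-14, Mul(-8, Pow(3, Rational(1, 2)))), 2), -1)), Mul(-47, Rational(-1, 14)))), 2) = Pow(Add(4, Add(Mul(-16, Pow(Add(-12, Mul(-8, Pow(3, Rational(1, 2)))), -1)), Rational(47, 14))), 2) = Pow(Add(4, Add(Rational(47, 14), Mul(-16, Pow(Add(-12, Mul(-8, Pow(3, Rational(1, 2)))), -1)))), 2) = Pow(Add(Rational(103, 14), Mul(-16, Pow(Add(-12, Mul(-8, Pow(3, Rational(1, 2)))), -1))), 2)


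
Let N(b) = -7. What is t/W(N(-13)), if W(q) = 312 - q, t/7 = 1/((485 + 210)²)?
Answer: 7/154084975 ≈ 4.5429e-8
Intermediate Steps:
t = 7/483025 (t = 7/((485 + 210)²) = 7/(695²) = 7/483025 ≈ 1.4492e-5)
t/W(N(-13)) = 7/(483025*(312 - 1*(-7))) = 7/(483025*(312 + 7)) = (7/483025)/319 = (7/483025)*(1/319) = 7/154084975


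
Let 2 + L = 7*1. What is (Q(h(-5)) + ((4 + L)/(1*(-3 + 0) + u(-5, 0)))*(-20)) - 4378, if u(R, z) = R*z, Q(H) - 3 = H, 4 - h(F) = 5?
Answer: -4316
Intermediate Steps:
h(F) = -1 (h(F) = 4 - 1*5 = 4 - 5 = -1)
Q(H) = 3 + H
L = 5 (L = -2 + 7*1 = -2 + 7 = 5)
(Q(h(-5)) + ((4 + L)/(1*(-3 + 0) + u(-5, 0)))*(-20)) - 4378 = ((3 - 1) + ((4 + 5)/(1*(-3 + 0) - 5*0))*(-20)) - 4378 = (2 + (9/(1*(-3) + 0))*(-20)) - 4378 = (2 + (9/(-3 + 0))*(-20)) - 4378 = (2 + (9/(-3))*(-20)) - 4378 = (2 + (9*(-⅓))*(-20)) - 4378 = (2 - 3*(-20)) - 4378 = (2 + 60) - 4378 = 62 - 4378 = -4316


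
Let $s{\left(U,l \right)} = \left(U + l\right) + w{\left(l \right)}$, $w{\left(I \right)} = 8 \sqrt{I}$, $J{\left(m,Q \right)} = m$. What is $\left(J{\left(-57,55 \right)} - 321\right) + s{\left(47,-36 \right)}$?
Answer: $-367 + 48 i \approx -367.0 + 48.0 i$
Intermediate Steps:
$s{\left(U,l \right)} = U + l + 8 \sqrt{l}$ ($s{\left(U,l \right)} = \left(U + l\right) + 8 \sqrt{l} = U + l + 8 \sqrt{l}$)
$\left(J{\left(-57,55 \right)} - 321\right) + s{\left(47,-36 \right)} = \left(-57 - 321\right) + \left(47 - 36 + 8 \sqrt{-36}\right) = -378 + \left(47 - 36 + 8 \cdot 6 i\right) = -378 + \left(47 - 36 + 48 i\right) = -378 + \left(11 + 48 i\right) = -367 + 48 i$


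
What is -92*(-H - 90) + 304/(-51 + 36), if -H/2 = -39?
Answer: 231536/15 ≈ 15436.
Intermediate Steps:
H = 78 (H = -2*(-39) = 78)
-92*(-H - 90) + 304/(-51 + 36) = -92*(-1*78 - 90) + 304/(-51 + 36) = -92*(-78 - 90) + 304/(-15) = -92*(-168) + 304*(-1/15) = 15456 - 304/15 = 231536/15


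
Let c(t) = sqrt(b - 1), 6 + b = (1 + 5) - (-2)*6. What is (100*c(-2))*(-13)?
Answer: -1300*sqrt(11) ≈ -4311.6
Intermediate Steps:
b = 12 (b = -6 + ((1 + 5) - (-2)*6) = -6 + (6 - 1*(-12)) = -6 + (6 + 12) = -6 + 18 = 12)
c(t) = sqrt(11) (c(t) = sqrt(12 - 1) = sqrt(11))
(100*c(-2))*(-13) = (100*sqrt(11))*(-13) = -1300*sqrt(11)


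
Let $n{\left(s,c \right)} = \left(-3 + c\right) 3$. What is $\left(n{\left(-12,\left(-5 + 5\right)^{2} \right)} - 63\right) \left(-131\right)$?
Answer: $9432$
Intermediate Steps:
$n{\left(s,c \right)} = -9 + 3 c$
$\left(n{\left(-12,\left(-5 + 5\right)^{2} \right)} - 63\right) \left(-131\right) = \left(\left(-9 + 3 \left(-5 + 5\right)^{2}\right) - 63\right) \left(-131\right) = \left(\left(-9 + 3 \cdot 0^{2}\right) - 63\right) \left(-131\right) = \left(\left(-9 + 3 \cdot 0\right) - 63\right) \left(-131\right) = \left(\left(-9 + 0\right) - 63\right) \left(-131\right) = \left(-9 - 63\right) \left(-131\right) = \left(-72\right) \left(-131\right) = 9432$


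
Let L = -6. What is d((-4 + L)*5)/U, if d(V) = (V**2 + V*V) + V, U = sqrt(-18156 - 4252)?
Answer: -2475*I*sqrt(5602)/5602 ≈ -33.068*I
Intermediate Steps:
U = 2*I*sqrt(5602) (U = sqrt(-22408) = 2*I*sqrt(5602) ≈ 149.69*I)
d(V) = V + 2*V**2 (d(V) = (V**2 + V**2) + V = 2*V**2 + V = V + 2*V**2)
d((-4 + L)*5)/U = (((-4 - 6)*5)*(1 + 2*((-4 - 6)*5)))/((2*I*sqrt(5602))) = ((-10*5)*(1 + 2*(-10*5)))*(-I*sqrt(5602)/11204) = (-50*(1 + 2*(-50)))*(-I*sqrt(5602)/11204) = (-50*(1 - 100))*(-I*sqrt(5602)/11204) = (-50*(-99))*(-I*sqrt(5602)/11204) = 4950*(-I*sqrt(5602)/11204) = -2475*I*sqrt(5602)/5602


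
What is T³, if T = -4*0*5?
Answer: 0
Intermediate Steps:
T = 0 (T = 0*5 = 0)
T³ = 0³ = 0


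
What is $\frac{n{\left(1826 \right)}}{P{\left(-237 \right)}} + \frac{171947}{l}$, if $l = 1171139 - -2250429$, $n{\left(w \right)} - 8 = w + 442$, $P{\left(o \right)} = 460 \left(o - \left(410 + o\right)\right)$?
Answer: $\frac{3080214429}{80663465600} \approx 0.038186$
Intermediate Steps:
$P{\left(o \right)} = -188600$ ($P{\left(o \right)} = 460 \left(-410\right) = -188600$)
$n{\left(w \right)} = 450 + w$ ($n{\left(w \right)} = 8 + \left(w + 442\right) = 8 + \left(442 + w\right) = 450 + w$)
$l = 3421568$ ($l = 1171139 + 2250429 = 3421568$)
$\frac{n{\left(1826 \right)}}{P{\left(-237 \right)}} + \frac{171947}{l} = \frac{450 + 1826}{-188600} + \frac{171947}{3421568} = 2276 \left(- \frac{1}{188600}\right) + 171947 \cdot \frac{1}{3421568} = - \frac{569}{47150} + \frac{171947}{3421568} = \frac{3080214429}{80663465600}$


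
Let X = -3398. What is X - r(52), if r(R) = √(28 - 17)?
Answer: -3398 - √11 ≈ -3401.3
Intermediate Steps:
r(R) = √11
X - r(52) = -3398 - √11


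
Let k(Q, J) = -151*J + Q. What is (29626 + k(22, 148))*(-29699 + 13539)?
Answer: -117968000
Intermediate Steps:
k(Q, J) = Q - 151*J
(29626 + k(22, 148))*(-29699 + 13539) = (29626 + (22 - 151*148))*(-29699 + 13539) = (29626 + (22 - 22348))*(-16160) = (29626 - 22326)*(-16160) = 7300*(-16160) = -117968000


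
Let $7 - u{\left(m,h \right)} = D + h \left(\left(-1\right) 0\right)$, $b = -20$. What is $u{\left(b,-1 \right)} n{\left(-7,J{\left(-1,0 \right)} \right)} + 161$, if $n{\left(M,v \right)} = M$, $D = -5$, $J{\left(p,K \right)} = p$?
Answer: $77$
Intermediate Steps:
$u{\left(m,h \right)} = 12$ ($u{\left(m,h \right)} = 7 - \left(-5 + h \left(\left(-1\right) 0\right)\right) = 7 - \left(-5 + h 0\right) = 7 - \left(-5 + 0\right) = 7 - -5 = 7 + 5 = 12$)
$u{\left(b,-1 \right)} n{\left(-7,J{\left(-1,0 \right)} \right)} + 161 = 12 \left(-7\right) + 161 = -84 + 161 = 77$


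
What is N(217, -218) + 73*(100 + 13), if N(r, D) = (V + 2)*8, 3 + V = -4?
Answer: 8209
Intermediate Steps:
V = -7 (V = -3 - 4 = -7)
N(r, D) = -40 (N(r, D) = (-7 + 2)*8 = -5*8 = -40)
N(217, -218) + 73*(100 + 13) = -40 + 73*(100 + 13) = -40 + 73*113 = -40 + 8249 = 8209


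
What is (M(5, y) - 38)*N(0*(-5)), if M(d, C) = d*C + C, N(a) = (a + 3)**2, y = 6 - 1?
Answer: -72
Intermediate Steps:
y = 5
N(a) = (3 + a)**2
M(d, C) = C + C*d (M(d, C) = C*d + C = C + C*d)
(M(5, y) - 38)*N(0*(-5)) = (5*(1 + 5) - 38)*(3 + 0*(-5))**2 = (5*6 - 38)*(3 + 0)**2 = (30 - 38)*3**2 = -8*9 = -72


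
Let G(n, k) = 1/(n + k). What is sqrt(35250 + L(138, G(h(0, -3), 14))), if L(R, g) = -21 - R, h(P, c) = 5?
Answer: 3*sqrt(3899) ≈ 187.33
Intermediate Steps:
G(n, k) = 1/(k + n)
sqrt(35250 + L(138, G(h(0, -3), 14))) = sqrt(35250 + (-21 - 1*138)) = sqrt(35250 + (-21 - 138)) = sqrt(35250 - 159) = sqrt(35091) = 3*sqrt(3899)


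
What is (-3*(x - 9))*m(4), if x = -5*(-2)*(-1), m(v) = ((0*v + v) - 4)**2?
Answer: 0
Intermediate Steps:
m(v) = (-4 + v)**2 (m(v) = ((0 + v) - 4)**2 = (v - 4)**2 = (-4 + v)**2)
x = -10 (x = 10*(-1) = -10)
(-3*(x - 9))*m(4) = (-3*(-10 - 9))*(-4 + 4)**2 = -3*(-19)*0**2 = 57*0 = 0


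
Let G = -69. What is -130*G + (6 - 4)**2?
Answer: 8974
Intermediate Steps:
-130*G + (6 - 4)**2 = -130*(-69) + (6 - 4)**2 = 8970 + 2**2 = 8970 + 4 = 8974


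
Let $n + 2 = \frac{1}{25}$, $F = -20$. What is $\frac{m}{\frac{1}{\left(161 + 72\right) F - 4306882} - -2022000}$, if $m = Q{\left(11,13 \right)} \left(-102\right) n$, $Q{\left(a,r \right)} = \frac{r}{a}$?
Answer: $\frac{280138129908}{2397432929099725} \approx 0.00011685$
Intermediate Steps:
$n = - \frac{49}{25}$ ($n = -2 + \frac{1}{25} = - \frac{49}{25} \approx -1.96$)
$m = \frac{64974}{275}$ ($m = \frac{13}{11} \left(-102\right) \left(- \frac{49}{25}\right) = \left(- \frac{1326}{11}\right) \left(- \frac{49}{25}\right) = \frac{64974}{275} \approx 236.27$)
$\frac{m}{\frac{1}{\left(161 + 72\right) F - 4306882} - -2022000} = \frac{64974}{275 \left(\frac{1}{\left(161 + 72\right) \left(-20\right) - 4306882} - -2022000\right)} = \frac{64974}{275 \left(\frac{1}{233 \left(-20\right) - 4306882} + 2022000\right)} = \frac{64974}{275 \left(\frac{1}{-4660 - 4306882} + 2022000\right)} = \frac{64974}{275 \left(\frac{1}{-4311542} + 2022000\right)} = \frac{64974}{275 \left(- \frac{1}{4311542} + 2022000\right)} = \frac{64974}{275 \cdot \frac{8717937923999}{4311542}} = \frac{64974}{275} \cdot \frac{4311542}{8717937923999} = \frac{280138129908}{2397432929099725}$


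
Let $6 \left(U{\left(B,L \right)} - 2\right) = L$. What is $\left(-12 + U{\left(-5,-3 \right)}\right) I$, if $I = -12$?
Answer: $126$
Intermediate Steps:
$U{\left(B,L \right)} = 2 + \frac{L}{6}$
$\left(-12 + U{\left(-5,-3 \right)}\right) I = \left(-12 + \left(2 + \frac{1}{6} \left(-3\right)\right)\right) \left(-12\right) = \left(-12 + \left(2 - \frac{1}{2}\right)\right) \left(-12\right) = \left(-12 + \frac{3}{2}\right) \left(-12\right) = \left(- \frac{21}{2}\right) \left(-12\right) = 126$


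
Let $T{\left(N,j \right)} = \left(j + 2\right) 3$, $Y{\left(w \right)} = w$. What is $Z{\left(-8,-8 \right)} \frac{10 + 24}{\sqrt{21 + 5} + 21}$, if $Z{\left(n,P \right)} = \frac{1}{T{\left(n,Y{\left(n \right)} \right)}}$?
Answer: $- \frac{119}{1245} + \frac{17 \sqrt{26}}{3735} \approx -0.072374$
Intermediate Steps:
$T{\left(N,j \right)} = 6 + 3 j$ ($T{\left(N,j \right)} = \left(2 + j\right) 3 = 6 + 3 j$)
$Z{\left(n,P \right)} = \frac{1}{6 + 3 n}$
$Z{\left(-8,-8 \right)} \frac{10 + 24}{\sqrt{21 + 5} + 21} = \frac{1}{3 \left(2 - 8\right)} \frac{10 + 24}{\sqrt{21 + 5} + 21} = \frac{1}{3 \left(-6\right)} \frac{34}{\sqrt{26} + 21} = \frac{1}{3} \left(- \frac{1}{6}\right) \frac{34}{21 + \sqrt{26}} = - \frac{34 \frac{1}{21 + \sqrt{26}}}{18} = - \frac{17}{9 \left(21 + \sqrt{26}\right)}$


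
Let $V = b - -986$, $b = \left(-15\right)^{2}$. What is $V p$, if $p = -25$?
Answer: $-30275$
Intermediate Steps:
$b = 225$
$V = 1211$ ($V = 225 - -986 = 225 + 986 = 1211$)
$V p = 1211 \left(-25\right) = -30275$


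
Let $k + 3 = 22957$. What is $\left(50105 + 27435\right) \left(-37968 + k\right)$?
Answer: $-1164185560$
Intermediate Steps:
$k = 22954$ ($k = -3 + 22957 = 22954$)
$\left(50105 + 27435\right) \left(-37968 + k\right) = \left(50105 + 27435\right) \left(-37968 + 22954\right) = 77540 \left(-15014\right) = -1164185560$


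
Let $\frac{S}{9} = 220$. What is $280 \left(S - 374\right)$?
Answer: $449680$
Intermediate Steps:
$S = 1980$ ($S = 9 \cdot 220 = 1980$)
$280 \left(S - 374\right) = 280 \left(1980 - 374\right) = 280 \cdot 1606 = 449680$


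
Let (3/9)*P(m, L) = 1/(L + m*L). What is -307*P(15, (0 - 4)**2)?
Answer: -921/256 ≈ -3.5977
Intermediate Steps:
P(m, L) = 3/(L + L*m) (P(m, L) = 3/(L + m*L) = 3/(L + L*m))
-307*P(15, (0 - 4)**2) = -921/(((0 - 4)**2)*(1 + 15)) = -921/(((-4)**2)*16) = -921/(16*16) = -307*3/256 = -921/256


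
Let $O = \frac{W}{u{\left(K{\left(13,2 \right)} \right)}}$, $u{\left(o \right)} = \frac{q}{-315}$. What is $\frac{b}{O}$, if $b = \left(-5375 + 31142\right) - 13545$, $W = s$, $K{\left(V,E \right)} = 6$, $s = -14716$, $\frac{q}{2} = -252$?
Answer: $- \frac{24444}{18395} \approx -1.3288$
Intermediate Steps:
$q = -504$ ($q = 2 \left(-252\right) = -504$)
$W = -14716$
$u{\left(o \right)} = \frac{8}{5}$ ($u{\left(o \right)} = - \frac{504}{-315} = \left(-504\right) \left(- \frac{1}{315}\right) = \frac{8}{5}$)
$O = - \frac{18395}{2}$ ($O = - \frac{14716}{\frac{8}{5}} = \left(-14716\right) \frac{5}{8} = - \frac{18395}{2} \approx -9197.5$)
$b = 12222$ ($b = 25767 - 13545 = 12222$)
$\frac{b}{O} = \frac{12222}{- \frac{18395}{2}} = 12222 \left(- \frac{2}{18395}\right) = - \frac{24444}{18395}$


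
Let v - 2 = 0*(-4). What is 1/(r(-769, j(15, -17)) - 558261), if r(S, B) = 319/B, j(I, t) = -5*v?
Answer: -10/5582929 ≈ -1.7912e-6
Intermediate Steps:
v = 2 (v = 2 + 0*(-4) = 2 + 0 = 2)
j(I, t) = -10 (j(I, t) = -5*2 = -10)
1/(r(-769, j(15, -17)) - 558261) = 1/(319/(-10) - 558261) = 1/(319*(-⅒) - 558261) = 1/(-319/10 - 558261) = 1/(-5582929/10) = -10/5582929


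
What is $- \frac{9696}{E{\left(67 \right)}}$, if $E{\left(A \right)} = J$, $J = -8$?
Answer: $1212$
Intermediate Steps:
$E{\left(A \right)} = -8$
$- \frac{9696}{E{\left(67 \right)}} = - \frac{9696}{-8} = \left(-9696\right) \left(- \frac{1}{8}\right) = 1212$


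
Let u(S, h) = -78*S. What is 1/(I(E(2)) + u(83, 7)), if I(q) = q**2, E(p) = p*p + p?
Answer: -1/6438 ≈ -0.00015533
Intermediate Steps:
E(p) = p + p**2 (E(p) = p**2 + p = p + p**2)
1/(I(E(2)) + u(83, 7)) = 1/((2*(1 + 2))**2 - 78*83) = 1/((2*3)**2 - 6474) = 1/(6**2 - 6474) = 1/(36 - 6474) = 1/(-6438) = -1/6438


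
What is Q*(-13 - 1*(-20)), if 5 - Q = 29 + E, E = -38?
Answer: 98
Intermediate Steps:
Q = 14 (Q = 5 - (29 - 38) = 5 - 1*(-9) = 5 + 9 = 14)
Q*(-13 - 1*(-20)) = 14*(-13 - 1*(-20)) = 14*(-13 + 20) = 14*7 = 98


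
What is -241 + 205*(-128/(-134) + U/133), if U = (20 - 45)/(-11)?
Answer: -4085126/98021 ≈ -41.676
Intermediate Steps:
U = 25/11 (U = -25*(-1/11) = 25/11 ≈ 2.2727)
-241 + 205*(-128/(-134) + U/133) = -241 + 205*(-128/(-134) + (25/11)/133) = -241 + 205*(-128*(-1/134) + (25/11)*(1/133)) = -241 + 205*(64/67 + 25/1463) = -241 + 205*(95307/98021) = -241 + 19537935/98021 = -4085126/98021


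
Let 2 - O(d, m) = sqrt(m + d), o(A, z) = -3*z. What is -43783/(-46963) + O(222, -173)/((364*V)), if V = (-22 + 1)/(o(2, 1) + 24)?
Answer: 2310261/2442076 ≈ 0.94602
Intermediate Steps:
V = -1 (V = (-22 + 1)/(-3*1 + 24) = -21/(-3 + 24) = -21/21 = -21*1/21 = -1)
O(d, m) = 2 - sqrt(d + m) (O(d, m) = 2 - sqrt(m + d) = 2 - sqrt(d + m))
-43783/(-46963) + O(222, -173)/((364*V)) = -43783/(-46963) + (2 - sqrt(222 - 173))/((364*(-1))) = -43783*(-1/46963) + (2 - sqrt(49))/(-364) = 43783/46963 + (2 - 1*7)*(-1/364) = 43783/46963 + (2 - 7)*(-1/364) = 43783/46963 - 5*(-1/364) = 43783/46963 + 5/364 = 2310261/2442076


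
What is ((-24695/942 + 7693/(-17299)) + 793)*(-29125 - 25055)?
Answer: -112766740982490/2715943 ≈ -4.1520e+7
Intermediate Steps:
((-24695/942 + 7693/(-17299)) + 793)*(-29125 - 25055) = ((-24695*1/942 + 7693*(-1/17299)) + 793)*(-54180) = ((-24695/942 - 7693/17299) + 793)*(-54180) = (-434445611/16295658 + 793)*(-54180) = (12488011183/16295658)*(-54180) = -112766740982490/2715943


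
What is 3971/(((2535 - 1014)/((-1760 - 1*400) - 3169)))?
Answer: -21161459/1521 ≈ -13913.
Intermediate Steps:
3971/(((2535 - 1014)/((-1760 - 1*400) - 3169))) = 3971/((1521/((-1760 - 400) - 3169))) = 3971/((1521/(-2160 - 3169))) = 3971/((1521/(-5329))) = 3971/((1521*(-1/5329))) = 3971/(-1521/5329) = 3971*(-5329/1521) = -21161459/1521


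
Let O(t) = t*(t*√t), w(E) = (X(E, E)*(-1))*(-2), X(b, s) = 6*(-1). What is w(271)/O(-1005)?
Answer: 4*I*√1005/338358375 ≈ 3.7477e-7*I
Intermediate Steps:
X(b, s) = -6
w(E) = -12 (w(E) = -6*(-1)*(-2) = 6*(-2) = -12)
O(t) = t^(5/2) (O(t) = t*t^(3/2) = t^(5/2))
w(271)/O(-1005) = -12*(-I*√1005/1015075125) = -(-4)*I*√1005/338358375 = 4*I*√1005/338358375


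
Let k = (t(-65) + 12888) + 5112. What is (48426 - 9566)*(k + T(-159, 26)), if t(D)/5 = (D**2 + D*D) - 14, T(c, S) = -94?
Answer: 2334941960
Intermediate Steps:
t(D) = -70 + 10*D**2 (t(D) = 5*((D**2 + D*D) - 14) = 5*((D**2 + D**2) - 14) = 5*(2*D**2 - 14) = 5*(-14 + 2*D**2) = -70 + 10*D**2)
k = 60180 (k = ((-70 + 10*(-65)**2) + 12888) + 5112 = ((-70 + 10*4225) + 12888) + 5112 = ((-70 + 42250) + 12888) + 5112 = (42180 + 12888) + 5112 = 55068 + 5112 = 60180)
(48426 - 9566)*(k + T(-159, 26)) = (48426 - 9566)*(60180 - 94) = 38860*60086 = 2334941960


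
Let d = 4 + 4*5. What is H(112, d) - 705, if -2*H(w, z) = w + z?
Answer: -773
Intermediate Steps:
d = 24 (d = 4 + 20 = 24)
H(w, z) = -w/2 - z/2 (H(w, z) = -(w + z)/2 = -w/2 - z/2)
H(112, d) - 705 = (-½*112 - ½*24) - 705 = (-56 - 12) - 705 = -68 - 705 = -773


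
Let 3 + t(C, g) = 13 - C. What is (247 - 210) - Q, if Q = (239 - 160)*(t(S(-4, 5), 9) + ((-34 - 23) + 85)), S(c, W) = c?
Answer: -3281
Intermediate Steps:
t(C, g) = 10 - C (t(C, g) = -3 + (13 - C) = 10 - C)
Q = 3318 (Q = (239 - 160)*((10 - 1*(-4)) + ((-34 - 23) + 85)) = 79*((10 + 4) + (-57 + 85)) = 79*(14 + 28) = 79*42 = 3318)
(247 - 210) - Q = (247 - 210) - 1*3318 = 37 - 3318 = -3281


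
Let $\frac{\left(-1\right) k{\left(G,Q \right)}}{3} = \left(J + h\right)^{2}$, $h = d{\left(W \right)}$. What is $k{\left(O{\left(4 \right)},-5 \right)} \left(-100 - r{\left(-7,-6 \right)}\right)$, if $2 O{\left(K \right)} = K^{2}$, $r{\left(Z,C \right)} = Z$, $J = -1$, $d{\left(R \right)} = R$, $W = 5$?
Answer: $4464$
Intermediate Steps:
$h = 5$
$O{\left(K \right)} = \frac{K^{2}}{2}$
$k{\left(G,Q \right)} = -48$ ($k{\left(G,Q \right)} = - 3 \left(-1 + 5\right)^{2} = - 3 \cdot 4^{2} = \left(-3\right) 16 = -48$)
$k{\left(O{\left(4 \right)},-5 \right)} \left(-100 - r{\left(-7,-6 \right)}\right) = - 48 \left(-100 - -7\right) = - 48 \left(-100 + 7\right) = \left(-48\right) \left(-93\right) = 4464$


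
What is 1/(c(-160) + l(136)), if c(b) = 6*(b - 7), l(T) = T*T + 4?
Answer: 1/17498 ≈ 5.7149e-5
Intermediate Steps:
l(T) = 4 + T² (l(T) = T² + 4 = 4 + T²)
c(b) = -42 + 6*b (c(b) = 6*(-7 + b) = -42 + 6*b)
1/(c(-160) + l(136)) = 1/((-42 + 6*(-160)) + (4 + 136²)) = 1/((-42 - 960) + (4 + 18496)) = 1/(-1002 + 18500) = 1/17498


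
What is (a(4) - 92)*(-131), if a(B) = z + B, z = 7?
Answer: 10611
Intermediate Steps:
a(B) = 7 + B
(a(4) - 92)*(-131) = ((7 + 4) - 92)*(-131) = (11 - 92)*(-131) = -81*(-131) = 10611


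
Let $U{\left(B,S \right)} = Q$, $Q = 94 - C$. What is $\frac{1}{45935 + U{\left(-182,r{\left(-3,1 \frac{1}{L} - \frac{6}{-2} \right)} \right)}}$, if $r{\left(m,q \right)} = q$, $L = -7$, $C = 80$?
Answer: $\frac{1}{45949} \approx 2.1763 \cdot 10^{-5}$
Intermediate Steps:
$Q = 14$ ($Q = 94 - 80 = 14$)
$U{\left(B,S \right)} = 14$
$\frac{1}{45935 + U{\left(-182,r{\left(-3,1 \frac{1}{L} - \frac{6}{-2} \right)} \right)}} = \frac{1}{45935 + 14} = \frac{1}{45949}$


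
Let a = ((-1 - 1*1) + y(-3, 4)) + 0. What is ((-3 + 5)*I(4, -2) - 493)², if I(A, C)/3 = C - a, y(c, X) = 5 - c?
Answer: 292681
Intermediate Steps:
a = 6 (a = ((-1 - 1*1) + (5 - 1*(-3))) + 0 = ((-1 - 1) + (5 + 3)) + 0 = (-2 + 8) + 0 = 6 + 0 = 6)
I(A, C) = -18 + 3*C (I(A, C) = 3*(C - 1*6) = 3*(C - 6) = 3*(-6 + C) = -18 + 3*C)
((-3 + 5)*I(4, -2) - 493)² = ((-3 + 5)*(-18 + 3*(-2)) - 493)² = (2*(-18 - 6) - 493)² = (2*(-24) - 493)² = (-48 - 493)² = (-541)² = 292681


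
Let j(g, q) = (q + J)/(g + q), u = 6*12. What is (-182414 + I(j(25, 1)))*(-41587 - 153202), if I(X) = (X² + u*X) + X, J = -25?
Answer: 6007138876690/169 ≈ 3.5545e+10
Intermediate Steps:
u = 72
j(g, q) = (-25 + q)/(g + q) (j(g, q) = (q - 25)/(g + q) = (-25 + q)/(g + q))
I(X) = X² + 73*X (I(X) = (X² + 72*X) + X = X² + 73*X)
(-182414 + I(j(25, 1)))*(-41587 - 153202) = (-182414 + ((-25 + 1)/(25 + 1))*(73 + (-25 + 1)/(25 + 1)))*(-41587 - 153202) = (-182414 + (-24/26)*(73 - 24/26))*(-194789) = (-182414 + ((1/26)*(-24))*(73 + (1/26)*(-24)))*(-194789) = (-182414 - 12*(73 - 12/13)/13)*(-194789) = (-182414 - 12/13*937/13)*(-194789) = (-182414 - 11244/169)*(-194789) = -30839210/169*(-194789) = 6007138876690/169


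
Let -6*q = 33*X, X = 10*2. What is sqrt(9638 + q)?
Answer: 2*sqrt(2382) ≈ 97.611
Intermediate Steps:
X = 20
q = -110 (q = -11*20/2 = -1/6*660 = -110)
sqrt(9638 + q) = sqrt(9638 - 110) = sqrt(9528) = 2*sqrt(2382)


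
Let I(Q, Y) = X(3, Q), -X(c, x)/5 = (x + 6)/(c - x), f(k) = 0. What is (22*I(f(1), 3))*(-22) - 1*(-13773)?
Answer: 18613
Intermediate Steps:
X(c, x) = -5*(6 + x)/(c - x) (X(c, x) = -5*(x + 6)/(c - x) = -5*(6 + x)/(c - x))
I(Q, Y) = 5*(6 + Q)/(-3 + Q) (I(Q, Y) = 5*(6 + Q)/(Q - 1*3) = 5*(6 + Q)/(Q - 3) = 5*(6 + Q)/(-3 + Q))
(22*I(f(1), 3))*(-22) - 1*(-13773) = (22*(5*(6 + 0)/(-3 + 0)))*(-22) - 1*(-13773) = (22*(5*6/(-3)))*(-22) + 13773 = (22*(5*(-1/3)*6))*(-22) + 13773 = (22*(-10))*(-22) + 13773 = -220*(-22) + 13773 = 4840 + 13773 = 18613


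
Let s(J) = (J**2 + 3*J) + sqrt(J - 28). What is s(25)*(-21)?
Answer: -14700 - 21*I*sqrt(3) ≈ -14700.0 - 36.373*I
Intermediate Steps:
s(J) = J**2 + sqrt(-28 + J) + 3*J (s(J) = (J**2 + 3*J) + sqrt(-28 + J) = J**2 + sqrt(-28 + J) + 3*J)
s(25)*(-21) = (25**2 + sqrt(-28 + 25) + 3*25)*(-21) = (625 + sqrt(-3) + 75)*(-21) = (625 + I*sqrt(3) + 75)*(-21) = (700 + I*sqrt(3))*(-21) = -14700 - 21*I*sqrt(3)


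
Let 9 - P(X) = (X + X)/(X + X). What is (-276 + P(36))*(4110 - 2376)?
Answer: -464712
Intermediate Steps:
P(X) = 8 (P(X) = 9 - (X + X)/(X + X) = 9 - 2*X/(2*X) = 9 - 2*X*1/(2*X) = 9 - 1*1 = 9 - 1 = 8)
(-276 + P(36))*(4110 - 2376) = (-276 + 8)*(4110 - 2376) = -268*1734 = -464712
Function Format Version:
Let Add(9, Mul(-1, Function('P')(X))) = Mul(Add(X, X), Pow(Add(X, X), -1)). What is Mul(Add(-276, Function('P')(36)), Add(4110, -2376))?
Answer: -464712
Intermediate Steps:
Function('P')(X) = 8 (Function('P')(X) = Add(9, Mul(-1, Mul(Add(X, X), Pow(Add(X, X), -1)))) = Add(9, Mul(-1, Mul(Mul(2, X), Pow(Mul(2, X), -1)))) = Add(9, Mul(-1, Mul(Mul(2, X), Mul(Rational(1, 2), Pow(X, -1))))) = Add(9, Mul(-1, 1)) = Add(9, -1) = 8)
Mul(Add(-276, Function('P')(36)), Add(4110, -2376)) = Mul(Add(-276, 8), Add(4110, -2376)) = Mul(-268, 1734) = -464712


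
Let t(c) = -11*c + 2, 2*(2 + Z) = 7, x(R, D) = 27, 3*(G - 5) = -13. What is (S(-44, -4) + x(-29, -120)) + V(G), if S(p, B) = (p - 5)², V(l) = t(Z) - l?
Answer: 14477/6 ≈ 2412.8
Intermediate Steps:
G = ⅔ (G = 5 + (⅓)*(-13) = 5 - 13/3 = ⅔ ≈ 0.66667)
Z = 3/2 (Z = -2 + (½)*7 = -2 + 7/2 = 3/2 ≈ 1.5000)
t(c) = 2 - 11*c
V(l) = -29/2 - l (V(l) = (2 - 11*3/2) - l = (2 - 33/2) - l = -29/2 - l)
S(p, B) = (-5 + p)²
(S(-44, -4) + x(-29, -120)) + V(G) = ((-5 - 44)² + 27) + (-29/2 - 1*⅔) = ((-49)² + 27) + (-29/2 - ⅔) = (2401 + 27) - 91/6 = 2428 - 91/6 = 14477/6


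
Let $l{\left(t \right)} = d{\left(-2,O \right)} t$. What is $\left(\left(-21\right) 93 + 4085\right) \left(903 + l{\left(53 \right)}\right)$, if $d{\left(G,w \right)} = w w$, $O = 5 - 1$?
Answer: $3733132$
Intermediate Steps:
$O = 4$ ($O = 5 - 1 = 4$)
$d{\left(G,w \right)} = w^{2}$
$l{\left(t \right)} = 16 t$ ($l{\left(t \right)} = 4^{2} t = 16 t$)
$\left(\left(-21\right) 93 + 4085\right) \left(903 + l{\left(53 \right)}\right) = \left(\left(-21\right) 93 + 4085\right) \left(903 + 16 \cdot 53\right) = \left(-1953 + 4085\right) \left(903 + 848\right) = 2132 \cdot 1751 = 3733132$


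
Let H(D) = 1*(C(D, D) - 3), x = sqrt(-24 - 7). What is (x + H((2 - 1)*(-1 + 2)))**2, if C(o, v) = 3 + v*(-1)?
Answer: (1 - I*sqrt(31))**2 ≈ -30.0 - 11.136*I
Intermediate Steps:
C(o, v) = 3 - v
x = I*sqrt(31) (x = sqrt(-31) = I*sqrt(31) ≈ 5.5678*I)
H(D) = -D (H(D) = 1*((3 - D) - 3) = 1*(-D) = -D)
(x + H((2 - 1)*(-1 + 2)))**2 = (I*sqrt(31) - (2 - 1)*(-1 + 2))**2 = (I*sqrt(31) - 1)**2 = (-1 + I*sqrt(31))**2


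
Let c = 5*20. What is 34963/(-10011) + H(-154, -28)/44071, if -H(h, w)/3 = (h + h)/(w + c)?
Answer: -1027150599/294129854 ≈ -3.4922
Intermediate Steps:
c = 100
H(h, w) = -6*h/(100 + w) (H(h, w) = -3*(h + h)/(w + 100) = -3*2*h/(100 + w) = -6*h/(100 + w))
34963/(-10011) + H(-154, -28)/44071 = 34963/(-10011) - 6*(-154)/(100 - 28)/44071 = 34963*(-1/10011) - 6*(-154)/72*(1/44071) = -34963/10011 - 6*(-154)*1/72*(1/44071) = -34963/10011 + (77/6)*(1/44071) = -34963/10011 + 77/264426 = -1027150599/294129854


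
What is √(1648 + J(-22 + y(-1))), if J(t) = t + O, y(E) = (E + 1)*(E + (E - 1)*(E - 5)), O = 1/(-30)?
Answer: √1463370/30 ≈ 40.323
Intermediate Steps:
O = -1/30 ≈ -0.033333
y(E) = (1 + E)*(E + (-1 + E)*(-5 + E))
J(t) = -1/30 + t (J(t) = t - 1/30 = -1/30 + t)
√(1648 + J(-22 + y(-1))) = √(1648 + (-1/30 + (-22 + (5 + (-1)³ - 4*(-1)²)))) = √(1648 + (-1/30 + (-22 + (5 - 1 - 4*1)))) = √(1648 + (-1/30 + (-22 + (5 - 1 - 4)))) = √(1648 + (-1/30 + (-22 + 0))) = √(1648 + (-1/30 - 22)) = √(1648 - 661/30) = √(48779/30) = √1463370/30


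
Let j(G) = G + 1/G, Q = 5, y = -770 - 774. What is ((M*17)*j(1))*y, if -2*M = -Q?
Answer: -131240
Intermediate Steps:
y = -1544
M = 5/2 (M = -(-1)*5/2 = -1/2*(-5) = 5/2 ≈ 2.5000)
((M*17)*j(1))*y = (((5/2)*17)*(1 + 1/1))*(-1544) = (85*(1 + 1)/2)*(-1544) = ((85/2)*2)*(-1544) = 85*(-1544) = -131240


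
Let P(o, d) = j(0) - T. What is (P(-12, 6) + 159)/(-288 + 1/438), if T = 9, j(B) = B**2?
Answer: -65700/126143 ≈ -0.52084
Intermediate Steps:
P(o, d) = -9 (P(o, d) = 0**2 - 1*9 = 0 - 9 = -9)
(P(-12, 6) + 159)/(-288 + 1/438) = (-9 + 159)/(-288 + 1/438) = 150/(-288 + 1/438) = 150/(-126143/438) = -438/126143*150 = -65700/126143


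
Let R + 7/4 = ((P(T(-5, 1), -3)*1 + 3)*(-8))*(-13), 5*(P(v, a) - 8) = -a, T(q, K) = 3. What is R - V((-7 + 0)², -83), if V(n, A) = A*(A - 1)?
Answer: -115347/20 ≈ -5767.4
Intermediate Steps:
P(v, a) = 8 - a/5 (P(v, a) = 8 + (-a)/5 = 8 - a/5)
V(n, A) = A*(-1 + A)
R = 24093/20 (R = -7/4 + (((8 - ⅕*(-3))*1 + 3)*(-8))*(-13) = -7/4 + (((8 + ⅗)*1 + 3)*(-8))*(-13) = -7/4 + (((43/5)*1 + 3)*(-8))*(-13) = -7/4 + ((43/5 + 3)*(-8))*(-13) = -7/4 + ((58/5)*(-8))*(-13) = -7/4 - 464/5*(-13) = -7/4 + 6032/5 = 24093/20 ≈ 1204.7)
R - V((-7 + 0)², -83) = 24093/20 - (-83)*(-1 - 83) = 24093/20 - (-83)*(-84) = 24093/20 - 1*6972 = 24093/20 - 6972 = -115347/20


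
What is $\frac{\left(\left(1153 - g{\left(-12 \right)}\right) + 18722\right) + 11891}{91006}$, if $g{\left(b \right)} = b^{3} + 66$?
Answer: $\frac{16714}{45503} \approx 0.36732$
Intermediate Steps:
$g{\left(b \right)} = 66 + b^{3}$
$\frac{\left(\left(1153 - g{\left(-12 \right)}\right) + 18722\right) + 11891}{91006} = \frac{\left(\left(1153 - \left(66 + \left(-12\right)^{3}\right)\right) + 18722\right) + 11891}{91006} = \left(\left(\left(1153 - \left(66 - 1728\right)\right) + 18722\right) + 11891\right) \frac{1}{91006} = \left(\left(\left(1153 - -1662\right) + 18722\right) + 11891\right) \frac{1}{91006} = \left(\left(\left(1153 + 1662\right) + 18722\right) + 11891\right) \frac{1}{91006} = \left(\left(2815 + 18722\right) + 11891\right) \frac{1}{91006} = \left(21537 + 11891\right) \frac{1}{91006} = 33428 \cdot \frac{1}{91006} = \frac{16714}{45503}$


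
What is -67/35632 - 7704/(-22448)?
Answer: 17062807/49991696 ≈ 0.34131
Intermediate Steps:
-67/35632 - 7704/(-22448) = -67*1/35632 - 7704*(-1/22448) = -67/35632 + 963/2806 = 17062807/49991696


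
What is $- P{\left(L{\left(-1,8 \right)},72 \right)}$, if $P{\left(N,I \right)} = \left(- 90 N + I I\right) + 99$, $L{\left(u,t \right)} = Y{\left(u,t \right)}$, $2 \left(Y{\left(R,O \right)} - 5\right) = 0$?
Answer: $-4833$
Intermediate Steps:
$Y{\left(R,O \right)} = 5$ ($Y{\left(R,O \right)} = 5 + \frac{1}{2} \cdot 0 = 5 + 0 = 5$)
$L{\left(u,t \right)} = 5$
$P{\left(N,I \right)} = 99 + I^{2} - 90 N$ ($P{\left(N,I \right)} = \left(- 90 N + I^{2}\right) + 99 = \left(I^{2} - 90 N\right) + 99 = 99 + I^{2} - 90 N$)
$- P{\left(L{\left(-1,8 \right)},72 \right)} = - (99 + 72^{2} - 450) = - (99 + 5184 - 450) = \left(-1\right) 4833 = -4833$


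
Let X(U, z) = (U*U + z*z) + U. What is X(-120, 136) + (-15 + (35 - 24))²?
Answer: 32792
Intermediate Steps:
X(U, z) = U + U² + z² (X(U, z) = (U² + z²) + U = U + U² + z²)
X(-120, 136) + (-15 + (35 - 24))² = (-120 + (-120)² + 136²) + (-15 + (35 - 24))² = (-120 + 14400 + 18496) + (-15 + 11)² = 32776 + (-4)² = 32776 + 16 = 32792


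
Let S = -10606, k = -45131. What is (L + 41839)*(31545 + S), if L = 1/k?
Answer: 39537771677612/45131 ≈ 8.7607e+8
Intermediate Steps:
L = -1/45131 (L = 1/(-45131) = -1/45131 ≈ -2.2158e-5)
(L + 41839)*(31545 + S) = (-1/45131 + 41839)*(31545 - 10606) = (1888235908/45131)*20939 = 39537771677612/45131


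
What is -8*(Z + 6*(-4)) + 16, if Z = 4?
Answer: 176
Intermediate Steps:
-8*(Z + 6*(-4)) + 16 = -8*(4 + 6*(-4)) + 16 = -8*(4 - 24) + 16 = -8*(-20) + 16 = 160 + 16 = 176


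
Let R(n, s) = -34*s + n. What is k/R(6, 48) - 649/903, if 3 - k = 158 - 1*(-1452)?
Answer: 43983/163142 ≈ 0.26960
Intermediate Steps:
R(n, s) = n - 34*s
k = -1607 (k = 3 - (158 - 1*(-1452)) = 3 - (158 + 1452) = 3 - 1*1610 = 3 - 1610 = -1607)
k/R(6, 48) - 649/903 = -1607/(6 - 34*48) - 649/903 = -1607/(6 - 1632) - 649*1/903 = -1607/(-1626) - 649/903 = -1607*(-1/1626) - 649/903 = 1607/1626 - 649/903 = 43983/163142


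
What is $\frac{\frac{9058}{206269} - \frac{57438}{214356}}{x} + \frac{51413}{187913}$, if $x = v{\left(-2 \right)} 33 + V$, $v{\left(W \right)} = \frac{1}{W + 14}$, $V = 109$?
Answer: $\frac{12008166459118409}{44213477083898331} \approx 0.2716$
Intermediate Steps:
$v{\left(W \right)} = \frac{1}{14 + W}$
$x = \frac{447}{4}$ ($x = \frac{1}{14 - 2} \cdot 33 + 109 = \frac{1}{12} \cdot 33 + 109 = \frac{11}{4} + 109 = \frac{447}{4} \approx 111.75$)
$\frac{\frac{9058}{206269} - \frac{57438}{214356}}{x} + \frac{51413}{187913} = \frac{\frac{9058}{206269} - \frac{57438}{214356}}{\frac{447}{4}} + \frac{51413}{187913} = \left(9058 \cdot \frac{1}{206269} - \frac{9573}{35726}\right) \frac{4}{447} + 51413 \cdot \frac{1}{187913} = \left(\frac{1294}{29467} - \frac{9573}{35726}\right) \frac{4}{447} + \frac{51413}{187913} = \left(- \frac{235858147}{1052738042}\right) \frac{4}{447} + \frac{51413}{187913} = - \frac{471716294}{235286952387} + \frac{51413}{187913} = \frac{12008166459118409}{44213477083898331}$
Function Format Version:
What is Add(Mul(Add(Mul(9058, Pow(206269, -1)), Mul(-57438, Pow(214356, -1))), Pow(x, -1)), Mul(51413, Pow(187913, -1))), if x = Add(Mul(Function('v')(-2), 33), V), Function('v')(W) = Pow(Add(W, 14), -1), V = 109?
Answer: Rational(12008166459118409, 44213477083898331) ≈ 0.27160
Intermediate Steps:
Function('v')(W) = Pow(Add(14, W), -1)
x = Rational(447, 4) (x = Add(Mul(Pow(Add(14, -2), -1), 33), 109) = Add(Mul(Pow(12, -1), 33), 109) = Add(Mul(Rational(1, 12), 33), 109) = Add(Rational(11, 4), 109) = Rational(447, 4) ≈ 111.75)
Add(Mul(Add(Mul(9058, Pow(206269, -1)), Mul(-57438, Pow(214356, -1))), Pow(x, -1)), Mul(51413, Pow(187913, -1))) = Add(Mul(Add(Mul(9058, Pow(206269, -1)), Mul(-57438, Pow(214356, -1))), Pow(Rational(447, 4), -1)), Mul(51413, Pow(187913, -1))) = Add(Mul(Add(Mul(9058, Rational(1, 206269)), Mul(-57438, Rational(1, 214356))), Rational(4, 447)), Mul(51413, Rational(1, 187913))) = Add(Mul(Add(Rational(1294, 29467), Rational(-9573, 35726)), Rational(4, 447)), Rational(51413, 187913)) = Add(Mul(Rational(-235858147, 1052738042), Rational(4, 447)), Rational(51413, 187913)) = Add(Rational(-471716294, 235286952387), Rational(51413, 187913)) = Rational(12008166459118409, 44213477083898331)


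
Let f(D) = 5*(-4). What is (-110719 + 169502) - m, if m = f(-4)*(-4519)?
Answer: -31597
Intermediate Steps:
f(D) = -20
m = 90380 (m = -20*(-4519) = 90380)
(-110719 + 169502) - m = (-110719 + 169502) - 1*90380 = 58783 - 90380 = -31597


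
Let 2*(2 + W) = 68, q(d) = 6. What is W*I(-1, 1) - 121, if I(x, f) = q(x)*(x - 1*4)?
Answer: -1081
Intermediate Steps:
W = 32 (W = -2 + (½)*68 = -2 + 34 = 32)
I(x, f) = -24 + 6*x (I(x, f) = 6*(x - 1*4) = 6*(x - 4) = 6*(-4 + x) = -24 + 6*x)
W*I(-1, 1) - 121 = 32*(-24 + 6*(-1)) - 121 = 32*(-24 - 6) - 121 = 32*(-30) - 121 = -960 - 121 = -1081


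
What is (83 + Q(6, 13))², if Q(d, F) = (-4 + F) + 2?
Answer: 8836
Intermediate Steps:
Q(d, F) = -2 + F
(83 + Q(6, 13))² = (83 + (-2 + 13))² = (83 + 11)² = 94² = 8836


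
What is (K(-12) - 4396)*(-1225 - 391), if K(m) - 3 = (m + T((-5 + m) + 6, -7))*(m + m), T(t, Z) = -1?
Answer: 6594896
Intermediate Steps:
K(m) = 3 + 2*m*(-1 + m) (K(m) = 3 + (m - 1)*(m + m) = 3 + (-1 + m)*(2*m) = 3 + 2*m*(-1 + m))
(K(-12) - 4396)*(-1225 - 391) = ((3 - 2*(-12) + 2*(-12)**2) - 4396)*(-1225 - 391) = ((3 + 24 + 2*144) - 4396)*(-1616) = ((3 + 24 + 288) - 4396)*(-1616) = (315 - 4396)*(-1616) = -4081*(-1616) = 6594896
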